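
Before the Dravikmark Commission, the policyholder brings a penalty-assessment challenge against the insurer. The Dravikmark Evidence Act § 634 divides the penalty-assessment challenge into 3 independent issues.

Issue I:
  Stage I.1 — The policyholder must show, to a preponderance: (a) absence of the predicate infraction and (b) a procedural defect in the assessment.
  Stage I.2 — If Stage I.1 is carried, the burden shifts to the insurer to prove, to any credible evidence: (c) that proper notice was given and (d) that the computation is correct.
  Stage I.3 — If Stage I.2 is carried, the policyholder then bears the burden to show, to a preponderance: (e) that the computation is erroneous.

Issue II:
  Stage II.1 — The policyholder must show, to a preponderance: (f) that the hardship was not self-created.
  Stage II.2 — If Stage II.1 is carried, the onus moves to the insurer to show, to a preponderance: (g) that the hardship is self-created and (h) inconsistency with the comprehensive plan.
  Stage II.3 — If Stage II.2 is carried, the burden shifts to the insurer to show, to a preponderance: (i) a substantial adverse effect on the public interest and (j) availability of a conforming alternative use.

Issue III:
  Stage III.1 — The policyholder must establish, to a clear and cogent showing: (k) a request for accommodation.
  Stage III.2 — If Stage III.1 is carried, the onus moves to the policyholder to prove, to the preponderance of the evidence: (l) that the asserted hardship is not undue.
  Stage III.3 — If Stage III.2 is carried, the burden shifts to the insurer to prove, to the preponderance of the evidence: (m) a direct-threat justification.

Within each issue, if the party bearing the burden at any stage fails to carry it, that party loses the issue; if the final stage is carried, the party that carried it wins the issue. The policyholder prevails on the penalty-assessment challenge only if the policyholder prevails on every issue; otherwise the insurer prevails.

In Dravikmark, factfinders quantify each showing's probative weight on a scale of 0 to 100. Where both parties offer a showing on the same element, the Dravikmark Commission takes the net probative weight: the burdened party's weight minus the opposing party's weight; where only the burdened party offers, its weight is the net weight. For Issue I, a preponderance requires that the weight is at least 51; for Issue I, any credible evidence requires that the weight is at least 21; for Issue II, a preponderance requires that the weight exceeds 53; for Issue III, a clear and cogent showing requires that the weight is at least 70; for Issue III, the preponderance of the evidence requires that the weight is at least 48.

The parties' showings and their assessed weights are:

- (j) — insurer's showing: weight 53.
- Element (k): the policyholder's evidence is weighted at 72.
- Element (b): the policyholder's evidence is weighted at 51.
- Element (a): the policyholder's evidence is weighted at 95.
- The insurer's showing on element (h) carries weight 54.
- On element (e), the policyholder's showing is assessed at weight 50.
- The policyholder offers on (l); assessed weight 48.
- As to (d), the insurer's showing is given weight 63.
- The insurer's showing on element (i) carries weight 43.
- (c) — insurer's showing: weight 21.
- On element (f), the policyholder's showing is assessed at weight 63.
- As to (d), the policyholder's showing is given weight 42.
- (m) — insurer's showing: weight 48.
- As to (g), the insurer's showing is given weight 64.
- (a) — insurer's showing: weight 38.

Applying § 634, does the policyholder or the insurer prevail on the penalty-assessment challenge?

— Issue I —
Stage I.1 — burden on policyholder; standard: a preponderance (weight is at least 51).
    (a): 95 − 38 = 57 ≥ 51 [met]
    (b): 51 ≥ 51 [met]
  Stage I.1 carried; the burden shifts to the insurer.
Stage I.2 — burden on insurer; standard: any credible evidence (weight is at least 21).
    (c): 21 ≥ 21 [met]
    (d): 63 − 42 = 21 ≥ 21 [met]
  All elements met. The burden passes to the policyholder.
Stage I.3 — burden on policyholder; standard: a preponderance (weight is at least 51).
    (e): 50 < 51 [not met]
  The policyholder does not carry Stage I.3.
So the insurer prevails on this issue.
— Issue II —
Stage II.1 (policyholder, a preponderance, weight exceeds 53): (f) 63 > 53 — meets.
  All elements met. The burden passes to the insurer.
Stage II.2 (insurer, a preponderance, weight exceeds 53): (g) 64 > 53 — meets; (h) 54 > 53 — meets.
  All elements met. The insurer retains the burden for Stage II.3.
Stage II.3 (insurer, a preponderance, weight exceeds 53): (i) 43 ≤ 53 — fails; (j) 53 ≤ 53 — fails.
  The insurer does not carry Stage II.3.
The policyholder prevails on this issue.
— Issue III —
At Stage III.1 the policyholder must meet a clear and cogent showing (weight is at least 70): on (k) the weight is 72, which does reach 70, so (k) meets the standard.
  All elements met. The policyholder retains the burden for Stage III.2.
At Stage III.2 the policyholder must meet the preponderance of the evidence (weight is at least 48): on (l) the weight is 48, ≥ 48, so (l) meets the standard.
  Stage III.2 is satisfied; the onus moves to the insurer.
At Stage III.3 the insurer must meet the preponderance of the evidence (weight is at least 48): on (m) the weight is 48, which does reach 48, so (m) meets the standard.
  Stage III.3 carried; the final stage is satisfied.
With every stage satisfied, the insurer prevails on this issue.
Per-issue: Issue I → insurer; Issue II → policyholder; Issue III → insurer. The policyholder must prevail on every issue; overall, the insurer prevails.

insurer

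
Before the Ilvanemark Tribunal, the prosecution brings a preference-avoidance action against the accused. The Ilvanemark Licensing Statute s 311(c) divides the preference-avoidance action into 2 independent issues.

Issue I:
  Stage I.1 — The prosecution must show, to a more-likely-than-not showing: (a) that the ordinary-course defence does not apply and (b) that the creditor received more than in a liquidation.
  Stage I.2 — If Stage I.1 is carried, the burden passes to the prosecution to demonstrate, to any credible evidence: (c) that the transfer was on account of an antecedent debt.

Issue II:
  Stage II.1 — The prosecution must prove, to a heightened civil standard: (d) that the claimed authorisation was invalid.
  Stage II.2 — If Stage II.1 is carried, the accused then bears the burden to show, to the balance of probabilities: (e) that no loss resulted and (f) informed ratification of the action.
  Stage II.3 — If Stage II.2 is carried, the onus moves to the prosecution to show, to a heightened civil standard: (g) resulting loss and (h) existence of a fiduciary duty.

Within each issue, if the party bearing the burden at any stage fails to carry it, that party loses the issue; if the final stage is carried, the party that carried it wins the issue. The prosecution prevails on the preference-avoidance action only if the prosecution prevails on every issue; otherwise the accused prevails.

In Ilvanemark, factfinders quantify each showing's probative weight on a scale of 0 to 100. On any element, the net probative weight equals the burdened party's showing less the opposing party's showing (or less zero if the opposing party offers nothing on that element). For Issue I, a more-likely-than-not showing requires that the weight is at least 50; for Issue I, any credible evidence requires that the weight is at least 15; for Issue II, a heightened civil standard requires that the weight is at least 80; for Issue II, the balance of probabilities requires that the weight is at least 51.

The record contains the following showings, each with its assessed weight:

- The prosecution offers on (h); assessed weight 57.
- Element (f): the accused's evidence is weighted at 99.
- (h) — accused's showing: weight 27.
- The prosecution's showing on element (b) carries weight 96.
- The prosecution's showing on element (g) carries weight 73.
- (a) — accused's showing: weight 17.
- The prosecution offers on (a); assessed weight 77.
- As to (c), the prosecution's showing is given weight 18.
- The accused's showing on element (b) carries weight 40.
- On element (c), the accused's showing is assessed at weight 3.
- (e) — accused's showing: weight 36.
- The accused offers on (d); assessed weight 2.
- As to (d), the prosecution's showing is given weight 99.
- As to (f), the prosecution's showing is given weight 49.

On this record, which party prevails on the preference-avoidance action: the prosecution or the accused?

— Issue I —
Stage I.1 (prosecution, a more-likely-than-not showing, weight is at least 50): (a) net 77−17=60 ≥ 50 — meets; (b) net 96−40=56 ≥ 50 — meets.
  All elements met. The prosecution retains the burden for Stage I.2.
Stage I.2 (prosecution, any credible evidence, weight is at least 15): (c) net 18−3=15 ≥ 15 — meets.
  All elements met at the final stage.
With every stage satisfied, the prosecution prevails on this issue.
— Issue II —
Stage II.1 — burden on prosecution; standard: a heightened civil standard (weight is at least 80).
    (d): 99 − 2 = 97 ≥ 80 [met]
  All elements met. The burden passes to the accused.
Stage II.2 — burden on accused; standard: the balance of probabilities (weight is at least 51).
    (e): 36 < 51 [not met]
    (f): 99 − 49 = 50 < 51 [not met]
  Stage II.2 not carried; the accused fails its burden.
So the prosecution prevails on this issue.
Per-issue: Issue I → prosecution; Issue II → prosecution. The prosecution must prevail on every issue; overall, the prosecution prevails.

prosecution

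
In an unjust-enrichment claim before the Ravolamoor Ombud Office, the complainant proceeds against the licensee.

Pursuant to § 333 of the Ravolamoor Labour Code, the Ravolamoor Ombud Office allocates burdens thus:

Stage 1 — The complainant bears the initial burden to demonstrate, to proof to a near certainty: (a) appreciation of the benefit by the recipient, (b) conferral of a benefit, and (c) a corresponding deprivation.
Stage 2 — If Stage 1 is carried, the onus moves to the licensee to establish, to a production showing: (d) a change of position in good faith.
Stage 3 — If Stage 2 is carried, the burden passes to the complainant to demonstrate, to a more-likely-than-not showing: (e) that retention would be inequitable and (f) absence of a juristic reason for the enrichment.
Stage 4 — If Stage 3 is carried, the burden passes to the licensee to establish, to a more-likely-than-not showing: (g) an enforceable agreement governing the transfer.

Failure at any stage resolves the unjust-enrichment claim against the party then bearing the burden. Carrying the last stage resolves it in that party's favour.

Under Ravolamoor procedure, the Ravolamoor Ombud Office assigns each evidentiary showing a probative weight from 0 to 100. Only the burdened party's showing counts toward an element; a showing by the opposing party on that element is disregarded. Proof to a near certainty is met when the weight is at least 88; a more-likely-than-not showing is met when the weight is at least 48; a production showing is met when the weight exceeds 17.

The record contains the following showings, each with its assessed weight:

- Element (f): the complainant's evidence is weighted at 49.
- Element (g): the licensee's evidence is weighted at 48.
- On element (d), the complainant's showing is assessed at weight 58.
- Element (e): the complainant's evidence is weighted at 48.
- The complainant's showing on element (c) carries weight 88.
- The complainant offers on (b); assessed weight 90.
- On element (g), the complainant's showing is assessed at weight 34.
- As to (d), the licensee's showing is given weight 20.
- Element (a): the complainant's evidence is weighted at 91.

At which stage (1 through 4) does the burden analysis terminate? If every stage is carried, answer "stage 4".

stage 4

Stage 1 (complainant, proof to a near certainty, weight is at least 88): (a) 91 ≥ 88 — meets; (b) 90 ≥ 88 — meets; (c) 88 ≥ 88 — meets.
  The complainant carries Stage 1; the licensee now bears the burden.
Stage 2 (licensee, a production showing, weight exceeds 17): (d) 20 (complainant's 58 disregarded) > 17 — meets.
  Stage 2 carried; the burden shifts to the complainant.
Stage 3 (complainant, a more-likely-than-not showing, weight is at least 48): (e) 48 ≥ 48 — meets; (f) 49 ≥ 48 — meets.
  Stage 3 is satisfied; the onus moves to the licensee.
Stage 4 (licensee, a more-likely-than-not showing, weight is at least 48): (g) 48 (complainant's 34 disregarded) ≥ 48 — meets.
  All elements met at the final stage.
All stages carried — the licensee prevails.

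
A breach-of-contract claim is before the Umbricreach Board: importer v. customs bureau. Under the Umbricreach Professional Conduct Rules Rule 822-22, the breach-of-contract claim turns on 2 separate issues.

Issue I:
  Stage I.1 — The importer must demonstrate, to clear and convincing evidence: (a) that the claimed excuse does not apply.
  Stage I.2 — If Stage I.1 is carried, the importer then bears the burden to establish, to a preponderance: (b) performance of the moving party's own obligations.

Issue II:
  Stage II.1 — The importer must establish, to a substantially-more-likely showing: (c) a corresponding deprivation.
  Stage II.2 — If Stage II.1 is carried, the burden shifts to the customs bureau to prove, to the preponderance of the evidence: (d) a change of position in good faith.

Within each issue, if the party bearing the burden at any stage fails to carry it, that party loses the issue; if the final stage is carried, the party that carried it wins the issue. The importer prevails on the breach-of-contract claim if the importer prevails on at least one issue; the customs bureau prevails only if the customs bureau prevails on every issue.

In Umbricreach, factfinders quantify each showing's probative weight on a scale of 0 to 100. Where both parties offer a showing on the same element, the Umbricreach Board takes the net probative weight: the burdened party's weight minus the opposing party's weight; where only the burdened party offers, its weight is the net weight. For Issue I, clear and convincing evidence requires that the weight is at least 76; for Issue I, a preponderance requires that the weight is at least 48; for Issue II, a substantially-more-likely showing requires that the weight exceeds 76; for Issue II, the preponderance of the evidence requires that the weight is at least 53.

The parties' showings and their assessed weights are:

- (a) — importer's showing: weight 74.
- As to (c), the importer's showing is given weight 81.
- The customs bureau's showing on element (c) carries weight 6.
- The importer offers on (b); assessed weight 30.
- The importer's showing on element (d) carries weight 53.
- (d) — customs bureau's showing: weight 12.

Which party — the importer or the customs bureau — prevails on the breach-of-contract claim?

— Issue I —
At Stage I.1 the importer must meet clear and convincing evidence (weight is at least 76): on (a) the weight is 74, which does not reach 76, so (a) does not meet the standard.
  The importer does not carry Stage I.1.
So the customs bureau prevails on this issue.
— Issue II —
At Stage II.1 the importer must meet a substantially-more-likely showing (weight exceeds 76): on (c) the weight is 81 less the opposing 6 gives net 75, ≤ 76, so (c) does not meet the standard.
  The importer does not carry Stage II.1.
So the customs bureau prevails on this issue.
Per-issue: Issue I → customs bureau; Issue II → customs bureau. The importer must prevail on at least one issue; overall, the customs bureau prevails.

customs bureau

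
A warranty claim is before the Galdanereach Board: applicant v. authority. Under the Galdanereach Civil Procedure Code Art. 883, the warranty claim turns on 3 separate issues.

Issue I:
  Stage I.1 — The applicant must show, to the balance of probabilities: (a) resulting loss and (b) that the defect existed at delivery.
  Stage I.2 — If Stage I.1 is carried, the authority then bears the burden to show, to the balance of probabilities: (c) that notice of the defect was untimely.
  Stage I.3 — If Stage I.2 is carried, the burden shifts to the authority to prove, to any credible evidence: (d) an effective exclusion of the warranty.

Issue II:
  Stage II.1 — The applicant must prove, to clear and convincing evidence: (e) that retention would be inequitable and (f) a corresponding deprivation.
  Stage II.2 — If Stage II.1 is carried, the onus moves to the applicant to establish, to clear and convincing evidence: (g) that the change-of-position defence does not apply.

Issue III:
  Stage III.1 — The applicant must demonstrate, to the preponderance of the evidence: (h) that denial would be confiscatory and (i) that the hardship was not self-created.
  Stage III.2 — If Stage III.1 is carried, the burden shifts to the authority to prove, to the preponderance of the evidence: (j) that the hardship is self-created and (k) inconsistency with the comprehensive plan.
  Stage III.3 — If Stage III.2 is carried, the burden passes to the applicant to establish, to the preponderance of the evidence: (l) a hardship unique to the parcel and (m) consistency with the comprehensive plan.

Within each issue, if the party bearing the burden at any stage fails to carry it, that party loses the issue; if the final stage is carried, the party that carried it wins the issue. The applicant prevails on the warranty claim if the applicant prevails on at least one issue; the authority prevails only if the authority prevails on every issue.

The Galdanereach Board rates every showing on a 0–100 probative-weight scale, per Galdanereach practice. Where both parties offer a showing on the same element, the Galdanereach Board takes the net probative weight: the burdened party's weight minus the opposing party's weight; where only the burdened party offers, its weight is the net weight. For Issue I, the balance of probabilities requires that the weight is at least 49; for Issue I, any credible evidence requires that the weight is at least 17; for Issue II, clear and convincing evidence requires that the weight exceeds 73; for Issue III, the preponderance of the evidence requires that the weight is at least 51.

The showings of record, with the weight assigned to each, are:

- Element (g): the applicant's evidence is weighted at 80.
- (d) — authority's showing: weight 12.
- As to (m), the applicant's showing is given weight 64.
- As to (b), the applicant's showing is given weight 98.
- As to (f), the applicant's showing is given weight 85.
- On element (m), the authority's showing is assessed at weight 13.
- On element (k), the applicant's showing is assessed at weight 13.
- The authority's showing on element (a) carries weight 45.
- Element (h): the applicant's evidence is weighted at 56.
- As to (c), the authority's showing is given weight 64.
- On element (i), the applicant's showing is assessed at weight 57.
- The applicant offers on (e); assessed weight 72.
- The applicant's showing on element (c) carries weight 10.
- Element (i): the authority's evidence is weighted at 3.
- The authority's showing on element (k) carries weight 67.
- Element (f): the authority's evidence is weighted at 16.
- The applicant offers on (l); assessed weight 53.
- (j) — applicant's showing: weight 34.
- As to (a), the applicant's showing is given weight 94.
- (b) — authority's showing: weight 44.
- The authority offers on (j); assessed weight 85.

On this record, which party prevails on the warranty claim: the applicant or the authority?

— Issue I —
At Stage I.1 the applicant must meet the balance of probabilities (weight is at least 49): on (a) the weight is 94 less the opposing 45 gives net 49, which does reach 49, so (a) meets the standard; on (b) the weight is 98 less the opposing 44 gives net 54, which does reach 49, so (b) meets the standard.
  All elements met. The burden passes to the authority.
At Stage I.2 the authority must meet the balance of probabilities (weight is at least 49): on (c) the weight is 64 less the opposing 10 gives net 54, which does reach 49, so (c) meets the standard.
  All elements met. The authority retains the burden for Stage I.3.
At Stage I.3 the authority must meet any credible evidence (weight is at least 17): on (d) the weight is 12, which does not reach 17, so (d) does not meet the standard.
  Stage I.3 not carried; the authority fails its burden.
The analysis ends at Stage I.3; the applicant prevails on this issue.
— Issue II —
At Stage II.1 the applicant must meet clear and convincing evidence (weight exceeds 73): on (e) the weight is 72, ≤ 73, so (e) does not meet the standard; on (f) the weight is 85 less the opposing 16 gives net 69, ≤ 73, so (f) does not meet the standard.
  Not every element is met, so the applicant fails to carry Stage II.1.
The analysis ends at Stage II.1; the authority prevails on this issue.
— Issue III —
Stage III.1 (applicant, the preponderance of the evidence, weight is at least 51): (h) 56 ≥ 51 — meets; (i) net 57−3=54 ≥ 51 — meets.
  All elements met. The burden passes to the authority.
Stage III.2 (authority, the preponderance of the evidence, weight is at least 51): (j) net 85−34=51 ≥ 51 — meets; (k) net 67−13=54 ≥ 51 — meets.
  Stage III.2 carried; the burden shifts to the applicant.
Stage III.3 (applicant, the preponderance of the evidence, weight is at least 51): (l) 53 ≥ 51 — meets; (m) net 64−13=51 ≥ 51 — meets.
  All elements met at the final stage.
All stages carried — the applicant prevails on this issue.
Per-issue: Issue I → applicant; Issue II → authority; Issue III → applicant. The applicant must prevail on at least one issue; overall, the applicant prevails.

applicant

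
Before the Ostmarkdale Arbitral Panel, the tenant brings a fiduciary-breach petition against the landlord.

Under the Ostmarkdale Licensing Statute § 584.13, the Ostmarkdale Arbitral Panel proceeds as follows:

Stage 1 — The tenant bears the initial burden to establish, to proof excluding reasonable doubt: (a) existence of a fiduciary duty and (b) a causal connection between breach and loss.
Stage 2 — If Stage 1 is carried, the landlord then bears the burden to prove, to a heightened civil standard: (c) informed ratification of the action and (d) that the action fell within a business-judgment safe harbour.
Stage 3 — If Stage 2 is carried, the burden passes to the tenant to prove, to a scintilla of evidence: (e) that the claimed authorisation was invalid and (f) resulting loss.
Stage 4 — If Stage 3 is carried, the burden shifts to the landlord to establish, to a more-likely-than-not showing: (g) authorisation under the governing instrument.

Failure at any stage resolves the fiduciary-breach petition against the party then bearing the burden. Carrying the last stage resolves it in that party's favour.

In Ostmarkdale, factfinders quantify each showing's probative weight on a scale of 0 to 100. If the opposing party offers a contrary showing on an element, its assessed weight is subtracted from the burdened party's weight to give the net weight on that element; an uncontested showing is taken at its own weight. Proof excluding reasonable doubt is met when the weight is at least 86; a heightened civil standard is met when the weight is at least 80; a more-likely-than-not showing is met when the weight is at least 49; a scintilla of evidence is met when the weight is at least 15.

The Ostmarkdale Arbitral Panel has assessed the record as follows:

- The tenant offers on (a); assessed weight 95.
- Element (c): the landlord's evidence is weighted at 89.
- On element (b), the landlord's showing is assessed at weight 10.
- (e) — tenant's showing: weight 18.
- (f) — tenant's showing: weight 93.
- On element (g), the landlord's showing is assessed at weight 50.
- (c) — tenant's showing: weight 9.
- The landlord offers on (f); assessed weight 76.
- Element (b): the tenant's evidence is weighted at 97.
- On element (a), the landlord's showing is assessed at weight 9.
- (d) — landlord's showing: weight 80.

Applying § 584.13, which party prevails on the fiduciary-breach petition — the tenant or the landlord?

landlord

Stage 1 (tenant, proof excluding reasonable doubt, weight is at least 86): (a) net 95−9=86 ≥ 86 — meets; (b) net 97−10=87 ≥ 86 — meets.
  All elements met. The burden passes to the landlord.
Stage 2 (landlord, a heightened civil standard, weight is at least 80): (c) net 89−9=80 ≥ 80 — meets; (d) 80 ≥ 80 — meets.
  Stage 2 carried; the burden shifts to the tenant.
Stage 3 (tenant, a scintilla of evidence, weight is at least 15): (e) 18 ≥ 15 — meets; (f) net 93−76=17 ≥ 15 — meets.
  All elements met. The burden passes to the landlord.
Stage 4 (landlord, a more-likely-than-not showing, weight is at least 49): (g) 50 ≥ 49 — meets.
  All elements met at the final stage.
All stages carried — the landlord prevails.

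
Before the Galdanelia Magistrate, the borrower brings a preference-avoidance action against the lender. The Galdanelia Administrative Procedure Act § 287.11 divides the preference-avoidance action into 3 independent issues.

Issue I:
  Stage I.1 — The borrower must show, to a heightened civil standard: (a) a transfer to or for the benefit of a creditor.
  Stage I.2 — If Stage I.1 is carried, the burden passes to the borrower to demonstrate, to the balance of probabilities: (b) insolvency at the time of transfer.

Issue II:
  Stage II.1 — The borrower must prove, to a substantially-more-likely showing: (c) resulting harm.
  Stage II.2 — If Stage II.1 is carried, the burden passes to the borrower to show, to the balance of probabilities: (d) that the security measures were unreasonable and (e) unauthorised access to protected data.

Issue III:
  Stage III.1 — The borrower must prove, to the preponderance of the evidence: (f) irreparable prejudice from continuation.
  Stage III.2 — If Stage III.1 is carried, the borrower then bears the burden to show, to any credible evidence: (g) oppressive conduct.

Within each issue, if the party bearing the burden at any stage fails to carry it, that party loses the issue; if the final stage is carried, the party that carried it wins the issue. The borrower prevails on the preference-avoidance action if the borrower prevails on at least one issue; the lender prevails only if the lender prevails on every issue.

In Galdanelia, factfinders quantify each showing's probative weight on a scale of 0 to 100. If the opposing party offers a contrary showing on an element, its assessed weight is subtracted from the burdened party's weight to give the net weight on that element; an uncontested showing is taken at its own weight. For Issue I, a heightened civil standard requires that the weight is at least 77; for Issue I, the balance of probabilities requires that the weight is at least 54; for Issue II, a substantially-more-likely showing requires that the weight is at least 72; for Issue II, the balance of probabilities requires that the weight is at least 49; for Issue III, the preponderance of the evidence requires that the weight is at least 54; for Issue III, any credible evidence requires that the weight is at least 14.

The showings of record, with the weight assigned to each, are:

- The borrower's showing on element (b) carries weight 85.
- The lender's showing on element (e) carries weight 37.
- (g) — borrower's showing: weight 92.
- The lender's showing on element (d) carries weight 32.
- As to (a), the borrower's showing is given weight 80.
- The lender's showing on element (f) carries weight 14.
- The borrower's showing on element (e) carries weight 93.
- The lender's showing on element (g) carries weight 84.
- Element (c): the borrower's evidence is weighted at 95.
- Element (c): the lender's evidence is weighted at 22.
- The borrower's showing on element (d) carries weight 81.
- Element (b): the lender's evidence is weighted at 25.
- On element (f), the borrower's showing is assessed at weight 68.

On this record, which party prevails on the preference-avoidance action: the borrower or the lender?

— Issue I —
At Stage I.1 the borrower must meet a heightened civil standard (weight is at least 77): on (a) the weight is 80, ≥ 77, so (a) meets the standard.
  Stage I.1 is satisfied; the borrower continues to bear the burden.
At Stage I.2 the borrower must meet the balance of probabilities (weight is at least 54): on (b) the weight is 85 less the opposing 25 gives net 60, which does reach 54, so (b) meets the standard.
  The borrower carries the last stage.
All stages carried — the borrower prevails on this issue.
— Issue II —
Stage II.1 (borrower, a substantially-more-likely showing, weight is at least 72): (c) net 95−22=73 ≥ 72 — meets.
  Stage II.1 is satisfied; the borrower continues to bear the burden.
Stage II.2 (borrower, the balance of probabilities, weight is at least 49): (d) net 81−32=49 ≥ 49 — meets; (e) net 93−37=56 ≥ 49 — meets.
  All elements met at the final stage.
All stages carried — the borrower prevails on this issue.
— Issue III —
At Stage III.1 the borrower must meet the preponderance of the evidence (weight is at least 54): on (f) the weight is 68 less the opposing 14 gives net 54, ≥ 54, so (f) meets the standard.
  Stage III.1 carried; the burden remains with the borrower.
At Stage III.2 the borrower must meet any credible evidence (weight is at least 14): on (g) the weight is 92 less the opposing 84 gives net 8, which does not reach 14, so (g) does not meet the standard.
  The borrower does not carry Stage III.2.
So the lender prevails on this issue.
Per-issue: Issue I → borrower; Issue II → borrower; Issue III → lender. The borrower must prevail on at least one issue; overall, the borrower prevails.

borrower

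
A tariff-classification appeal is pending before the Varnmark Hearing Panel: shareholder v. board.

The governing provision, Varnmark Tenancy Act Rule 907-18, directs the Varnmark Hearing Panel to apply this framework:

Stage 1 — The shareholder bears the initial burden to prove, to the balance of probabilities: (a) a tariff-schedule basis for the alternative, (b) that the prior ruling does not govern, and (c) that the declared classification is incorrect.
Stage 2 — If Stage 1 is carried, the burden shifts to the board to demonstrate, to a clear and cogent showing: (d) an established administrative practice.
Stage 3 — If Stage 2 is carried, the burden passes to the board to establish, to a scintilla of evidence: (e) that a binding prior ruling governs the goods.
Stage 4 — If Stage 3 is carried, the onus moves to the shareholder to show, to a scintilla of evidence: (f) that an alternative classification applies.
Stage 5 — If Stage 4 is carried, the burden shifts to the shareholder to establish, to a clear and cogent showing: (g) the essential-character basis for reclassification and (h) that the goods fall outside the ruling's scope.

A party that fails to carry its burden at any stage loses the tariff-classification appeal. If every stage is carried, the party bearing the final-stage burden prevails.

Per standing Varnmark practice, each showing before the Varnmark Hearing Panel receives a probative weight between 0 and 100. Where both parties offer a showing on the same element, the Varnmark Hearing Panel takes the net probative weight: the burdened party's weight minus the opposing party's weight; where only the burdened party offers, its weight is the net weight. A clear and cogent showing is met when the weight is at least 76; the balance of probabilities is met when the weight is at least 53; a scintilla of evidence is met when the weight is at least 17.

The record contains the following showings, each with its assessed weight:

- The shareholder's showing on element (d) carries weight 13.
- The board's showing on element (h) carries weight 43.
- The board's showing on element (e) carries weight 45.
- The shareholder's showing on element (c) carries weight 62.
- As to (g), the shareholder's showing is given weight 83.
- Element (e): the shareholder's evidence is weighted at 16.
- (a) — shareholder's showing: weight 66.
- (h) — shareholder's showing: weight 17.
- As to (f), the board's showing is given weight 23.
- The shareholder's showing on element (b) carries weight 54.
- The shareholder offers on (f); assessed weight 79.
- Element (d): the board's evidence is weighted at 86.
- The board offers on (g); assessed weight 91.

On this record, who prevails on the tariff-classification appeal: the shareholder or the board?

shareholder

Stage 1 (shareholder, the balance of probabilities, weight is at least 53): (a) 66 ≥ 53 — meets; (b) 54 ≥ 53 — meets; (c) 62 ≥ 53 — meets.
  The shareholder carries Stage 1; the board now bears the burden.
Stage 2 (board, a clear and cogent showing, weight is at least 76): (d) net 86−13=73 < 76 — fails.
  The board does not carry Stage 2.
The shareholder prevails.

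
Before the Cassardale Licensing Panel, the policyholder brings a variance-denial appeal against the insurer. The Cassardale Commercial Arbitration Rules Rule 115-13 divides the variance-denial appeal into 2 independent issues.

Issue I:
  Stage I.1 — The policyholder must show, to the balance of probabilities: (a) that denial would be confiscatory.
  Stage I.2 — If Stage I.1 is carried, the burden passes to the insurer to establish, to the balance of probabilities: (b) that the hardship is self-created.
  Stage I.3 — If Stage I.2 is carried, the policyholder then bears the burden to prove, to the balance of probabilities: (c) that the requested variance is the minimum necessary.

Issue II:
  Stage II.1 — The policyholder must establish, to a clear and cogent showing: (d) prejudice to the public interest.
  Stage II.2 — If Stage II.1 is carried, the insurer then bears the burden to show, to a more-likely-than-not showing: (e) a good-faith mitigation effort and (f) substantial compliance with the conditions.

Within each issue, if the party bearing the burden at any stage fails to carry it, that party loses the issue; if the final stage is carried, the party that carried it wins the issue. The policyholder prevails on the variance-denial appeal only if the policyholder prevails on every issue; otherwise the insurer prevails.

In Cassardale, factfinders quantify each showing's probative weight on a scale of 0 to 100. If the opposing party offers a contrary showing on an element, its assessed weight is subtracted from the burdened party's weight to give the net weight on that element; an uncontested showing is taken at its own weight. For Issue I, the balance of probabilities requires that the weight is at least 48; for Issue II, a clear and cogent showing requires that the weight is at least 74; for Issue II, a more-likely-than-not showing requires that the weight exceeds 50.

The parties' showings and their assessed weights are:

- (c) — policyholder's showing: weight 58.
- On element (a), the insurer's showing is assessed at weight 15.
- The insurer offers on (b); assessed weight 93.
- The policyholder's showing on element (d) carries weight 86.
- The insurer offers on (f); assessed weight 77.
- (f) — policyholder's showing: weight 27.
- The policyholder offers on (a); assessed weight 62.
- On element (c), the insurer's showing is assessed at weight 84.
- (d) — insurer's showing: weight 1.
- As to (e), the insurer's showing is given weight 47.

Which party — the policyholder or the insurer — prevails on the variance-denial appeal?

insurer

— Issue I —
Stage I.1 — burden on policyholder; standard: the balance of probabilities (weight is at least 48).
    (a): 62 − 15 = 47 < 48 [not met]
  Stage I.1 not carried; the policyholder fails its burden.
The insurer prevails on this issue.
— Issue II —
Stage II.1 — burden on policyholder; standard: a clear and cogent showing (weight is at least 74).
    (d): 86 − 1 = 85 ≥ 74 [met]
  All elements met. The burden passes to the insurer.
Stage II.2 — burden on insurer; standard: a more-likely-than-not showing (weight exceeds 50).
    (e): 47 ≤ 50 [not met]
    (f): 77 − 27 = 50 ≤ 50 [not met]
  The insurer does not carry Stage II.2.
The analysis ends at Stage II.2; the policyholder prevails on this issue.
Per-issue: Issue I → insurer; Issue II → policyholder. The policyholder must prevail on every issue; overall, the insurer prevails.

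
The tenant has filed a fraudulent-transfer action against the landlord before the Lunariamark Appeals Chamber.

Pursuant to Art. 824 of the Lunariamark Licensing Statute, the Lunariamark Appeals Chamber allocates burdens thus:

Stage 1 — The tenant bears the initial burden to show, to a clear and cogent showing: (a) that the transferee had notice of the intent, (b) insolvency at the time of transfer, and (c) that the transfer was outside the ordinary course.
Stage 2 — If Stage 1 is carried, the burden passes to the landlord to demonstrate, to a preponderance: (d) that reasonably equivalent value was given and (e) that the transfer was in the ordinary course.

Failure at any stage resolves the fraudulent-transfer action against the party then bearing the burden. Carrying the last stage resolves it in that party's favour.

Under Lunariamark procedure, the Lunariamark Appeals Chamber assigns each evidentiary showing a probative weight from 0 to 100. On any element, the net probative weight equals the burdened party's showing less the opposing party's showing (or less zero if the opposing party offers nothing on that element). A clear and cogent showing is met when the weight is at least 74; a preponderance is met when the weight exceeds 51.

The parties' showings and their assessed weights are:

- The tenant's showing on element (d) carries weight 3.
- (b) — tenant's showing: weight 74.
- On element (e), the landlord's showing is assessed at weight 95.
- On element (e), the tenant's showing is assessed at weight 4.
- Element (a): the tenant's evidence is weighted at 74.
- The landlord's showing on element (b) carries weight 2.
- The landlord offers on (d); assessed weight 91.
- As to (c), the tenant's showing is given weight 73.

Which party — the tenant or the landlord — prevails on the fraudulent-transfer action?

landlord

Stage 1 — burden on tenant; standard: a clear and cogent showing (weight is at least 74).
    (a): 74 ≥ 74 [met]
    (b): 74 − 2 = 72 < 74 [not met]
    (c): 73 < 74 [not met]
  Stage 1 not carried; the tenant fails its burden.
The analysis ends at Stage 1; the landlord prevails.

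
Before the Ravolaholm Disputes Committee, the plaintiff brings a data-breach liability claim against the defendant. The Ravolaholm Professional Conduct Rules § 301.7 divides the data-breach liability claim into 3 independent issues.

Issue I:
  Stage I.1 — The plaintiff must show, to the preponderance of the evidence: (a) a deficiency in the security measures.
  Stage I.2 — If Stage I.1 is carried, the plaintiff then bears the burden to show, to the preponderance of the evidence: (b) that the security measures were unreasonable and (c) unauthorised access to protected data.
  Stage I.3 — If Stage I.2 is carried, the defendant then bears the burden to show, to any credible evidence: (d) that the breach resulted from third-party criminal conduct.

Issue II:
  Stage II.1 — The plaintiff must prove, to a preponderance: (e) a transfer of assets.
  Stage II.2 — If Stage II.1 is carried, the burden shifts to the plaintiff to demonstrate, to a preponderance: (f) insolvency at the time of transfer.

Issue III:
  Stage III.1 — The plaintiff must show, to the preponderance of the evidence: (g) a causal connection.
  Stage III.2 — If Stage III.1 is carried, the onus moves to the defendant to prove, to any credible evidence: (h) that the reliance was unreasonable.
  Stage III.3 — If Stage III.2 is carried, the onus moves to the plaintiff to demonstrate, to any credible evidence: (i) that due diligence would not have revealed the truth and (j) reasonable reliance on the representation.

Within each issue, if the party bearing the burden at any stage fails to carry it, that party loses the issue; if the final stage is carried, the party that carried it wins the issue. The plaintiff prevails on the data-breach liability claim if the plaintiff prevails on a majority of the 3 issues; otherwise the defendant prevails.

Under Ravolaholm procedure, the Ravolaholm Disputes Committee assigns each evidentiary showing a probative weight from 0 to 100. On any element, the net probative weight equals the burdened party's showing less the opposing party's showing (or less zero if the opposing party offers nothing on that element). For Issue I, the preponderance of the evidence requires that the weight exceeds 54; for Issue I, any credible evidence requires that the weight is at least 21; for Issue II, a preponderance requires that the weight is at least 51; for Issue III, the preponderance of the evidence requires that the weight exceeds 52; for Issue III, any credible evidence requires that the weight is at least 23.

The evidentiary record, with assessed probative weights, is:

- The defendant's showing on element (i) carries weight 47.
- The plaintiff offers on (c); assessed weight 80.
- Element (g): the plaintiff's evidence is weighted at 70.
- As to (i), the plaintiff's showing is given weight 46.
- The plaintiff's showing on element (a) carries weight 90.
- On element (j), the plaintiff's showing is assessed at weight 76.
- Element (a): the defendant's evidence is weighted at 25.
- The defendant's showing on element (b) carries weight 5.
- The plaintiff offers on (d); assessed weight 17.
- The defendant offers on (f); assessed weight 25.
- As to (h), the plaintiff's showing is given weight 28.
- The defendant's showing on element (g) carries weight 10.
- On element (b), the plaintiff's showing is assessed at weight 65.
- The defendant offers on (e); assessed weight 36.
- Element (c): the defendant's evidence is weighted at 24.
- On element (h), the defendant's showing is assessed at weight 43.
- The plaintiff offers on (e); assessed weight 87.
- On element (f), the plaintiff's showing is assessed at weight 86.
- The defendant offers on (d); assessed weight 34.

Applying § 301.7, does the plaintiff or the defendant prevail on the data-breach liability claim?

— Issue I —
Stage I.1 — burden on plaintiff; standard: the preponderance of the evidence (weight exceeds 54).
    (a): 90 − 25 = 65 > 54 [met]
  Stage I.1 is satisfied; the plaintiff continues to bear the burden.
Stage I.2 — burden on plaintiff; standard: the preponderance of the evidence (weight exceeds 54).
    (b): 65 − 5 = 60 > 54 [met]
    (c): 80 − 24 = 56 > 54 [met]
  Stage I.2 is satisfied; the onus moves to the defendant.
Stage I.3 — burden on defendant; standard: any credible evidence (weight is at least 21).
    (d): 34 − 17 = 17 < 21 [not met]
  Not every element is met, so the defendant fails to carry Stage I.3.
The analysis ends at Stage I.3; the plaintiff prevails on this issue.
— Issue II —
At Stage II.1 the plaintiff must meet a preponderance (weight is at least 51): on (e) the weight is 87 less the opposing 36 gives net 51, ≥ 51, so (e) meets the standard.
  Stage II.1 carried; the burden remains with the plaintiff.
At Stage II.2 the plaintiff must meet a preponderance (weight is at least 51): on (f) the weight is 86 less the opposing 25 gives net 61, which does reach 51, so (f) meets the standard.
  The plaintiff carries the last stage.
Every stage carried; the plaintiff prevails on this issue.
— Issue III —
At Stage III.1 the plaintiff must meet the preponderance of the evidence (weight exceeds 52): on (g) the weight is 70 less the opposing 10 gives net 60, which does exceed 52, so (g) meets the standard.
  All elements met. The burden passes to the defendant.
At Stage III.2 the defendant must meet any credible evidence (weight is at least 23): on (h) the weight is 43 less the opposing 28 gives net 15, < 23, so (h) does not meet the standard.
  The defendant does not carry Stage III.2.
So the plaintiff prevails on this issue.
Per-issue: Issue I → plaintiff; Issue II → plaintiff; Issue III → plaintiff. The plaintiff must prevail on a majority of issues; overall, the plaintiff prevails.

plaintiff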